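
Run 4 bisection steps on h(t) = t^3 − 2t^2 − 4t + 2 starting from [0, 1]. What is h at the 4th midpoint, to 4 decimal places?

-0.0491

h(0.5) = -0.375 < 0, so the root lies in [0, 0.5]
h(0.25) = 0.890625 > 0, so the root lies in [0.25, 0.5]
h(0.375) = 0.271484 > 0, so the root lies in [0.375, 0.5]
h(0.4375) = -0.0491 < 0, so the root lies in [0.375, 0.4375]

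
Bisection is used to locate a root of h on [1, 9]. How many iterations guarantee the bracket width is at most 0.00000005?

28

Width after n steps is 8/2^n. Need 2^n ≥ 8/0.00000005 = 160000000.
2^27 = 134217728 < 160000000 ≤ 2^28 = 268435456, so n = 28.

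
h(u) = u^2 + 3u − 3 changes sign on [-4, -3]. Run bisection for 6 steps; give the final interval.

u = -3.5 gives h = -1.25, negative; keep [-4, -3.5]
u = -3.75 gives h = -0.1875, negative; keep [-4, -3.75]
u = -3.875 gives h = 0.390625, positive; keep [-3.875, -3.75]
u = -3.8125 gives h = 0.0977, positive; keep [-3.8125, -3.75]
u = -3.78125 gives h = -0.0459, negative; keep [-3.8125, -3.78125]
u = -3.796875 gives h = 0.0256, positive; keep [-3.796875, -3.78125]

[-3.796875, -3.78125]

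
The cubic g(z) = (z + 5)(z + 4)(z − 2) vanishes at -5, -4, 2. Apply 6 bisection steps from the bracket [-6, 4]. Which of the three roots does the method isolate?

z = -1 gives g = -36, negative; keep [-1, 4]
z = 1.5 gives g = -17.875, negative; keep [1.5, 4]
z = 2.75 gives g = 39.234375, positive; keep [1.5, 2.75]
z = 2.125 gives g = 5.4551, positive; keep [1.5, 2.125]
z = 1.8125 gives g = -7.4246, negative; keep [1.8125, 2.125]
z = 1.96875 gives g = -1.2998, negative; keep [1.96875, 2.125]

2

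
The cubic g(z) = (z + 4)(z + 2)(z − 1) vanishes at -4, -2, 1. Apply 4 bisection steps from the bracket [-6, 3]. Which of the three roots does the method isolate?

g(-1.5) = -3.125 < 0, so the root lies in [-1.5, 3]
g(0.75) = -3.265625 < 0, so the root lies in [0.75, 3]
g(1.875) = 19.919922 > 0, so the root lies in [0.75, 1.875]
g(1.3125) = 5.4993 > 0, so the root lies in [0.75, 1.3125]

1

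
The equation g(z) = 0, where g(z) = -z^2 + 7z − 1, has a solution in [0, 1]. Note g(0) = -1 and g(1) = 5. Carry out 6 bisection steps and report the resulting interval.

g(0.5) = 2.25 > 0, so the root lies in [0, 0.5]
g(0.25) = 0.6875 > 0, so the root lies in [0, 0.25]
g(0.125) = -0.140625 < 0, so the root lies in [0.125, 0.25]
g(0.1875) = 0.2773 > 0, so the root lies in [0.125, 0.1875]
g(0.15625) = 0.0693 > 0, so the root lies in [0.125, 0.15625]
g(0.140625) = -0.0354 < 0, so the root lies in [0.140625, 0.15625]

[0.140625, 0.15625]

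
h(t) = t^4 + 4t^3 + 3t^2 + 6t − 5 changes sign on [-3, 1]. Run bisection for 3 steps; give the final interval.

[0.5, 1]

midpoint -1: h = -11 < 0 → [-1, 1]
midpoint 0: h = -5 < 0 → [0, 1]
midpoint 0.5: h = -0.6875 < 0 → [0.5, 1]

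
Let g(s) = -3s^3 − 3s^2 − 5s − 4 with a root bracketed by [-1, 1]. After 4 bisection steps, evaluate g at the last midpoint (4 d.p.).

0.0879

g(0) = -4 < 0, so the root lies in [-1, 0]
g(-0.5) = -1.875 < 0, so the root lies in [-1, -0.5]
g(-0.75) = -0.671875 < 0, so the root lies in [-1, -0.75]
g(-0.875) = 0.0879 > 0, so the root lies in [-0.875, -0.75]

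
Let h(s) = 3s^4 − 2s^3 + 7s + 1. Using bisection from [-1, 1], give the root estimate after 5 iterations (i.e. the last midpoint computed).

midpoint 0: h = 1 > 0 → [-1, 0]
midpoint -0.5: h = -2.0625 < 0 → [-0.5, 0]
midpoint -0.25: h = -0.707031 < 0 → [-0.25, 0]
midpoint -0.125: h = 0.1296 > 0 → [-0.25, -0.125]
midpoint -0.1875: h = -0.2956 < 0 → [-0.1875, -0.125]

-0.1875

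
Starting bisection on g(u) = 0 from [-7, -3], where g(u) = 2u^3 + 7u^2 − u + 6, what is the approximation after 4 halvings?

m = -5, g(m) = -64 (−); new bracket [-5, -3]
m = -4, g(m) = -6 (−); new bracket [-4, -3]
m = -3.5, g(m) = 9.5 (+); new bracket [-4, -3.5]
m = -3.75, g(m) = 2.7188 (+); new bracket [-4, -3.75]

-3.75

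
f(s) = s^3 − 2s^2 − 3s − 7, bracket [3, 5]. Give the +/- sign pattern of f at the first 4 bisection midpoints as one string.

++--

midpoint 4: f = 13 > 0 → [3, 4]
midpoint 3.5: f = 0.875 > 0 → [3, 3.5]
midpoint 3.25: f = -3.546875 < 0 → [3.25, 3.5]
midpoint 3.375: f = -1.4629 < 0 → [3.375, 3.5]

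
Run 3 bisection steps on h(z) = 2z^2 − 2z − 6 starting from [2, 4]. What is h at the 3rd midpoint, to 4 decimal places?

-0.3750

z = 3 gives h = 6, positive; keep [2, 3]
z = 2.5 gives h = 1.5, positive; keep [2, 2.5]
z = 2.25 gives h = -0.375, negative; keep [2.25, 2.5]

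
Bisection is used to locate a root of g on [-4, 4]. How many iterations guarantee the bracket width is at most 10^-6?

23

Width after n steps is 8/2^n. Need 2^n ≥ 8/10^-6 = 8000000.
2^22 = 4194304 < 8000000 ≤ 2^23 = 8388608, so n = 23.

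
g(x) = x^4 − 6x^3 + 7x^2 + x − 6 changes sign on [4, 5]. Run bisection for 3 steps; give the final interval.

[4.375, 4.5]

x = 4.5 gives g = 3.5625, positive; keep [4, 4.5]
x = 4.25 gives g = -9.652344, negative; keep [4.25, 4.5]
x = 4.375 gives g = -3.718506, negative; keep [4.375, 4.5]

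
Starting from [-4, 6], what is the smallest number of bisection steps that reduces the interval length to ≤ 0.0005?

Width after n steps is 10/2^n. Need 2^n ≥ 10/0.0005 = 20000.
2^14 = 16384 < 20000 ≤ 2^15 = 32768, so n = 15.

15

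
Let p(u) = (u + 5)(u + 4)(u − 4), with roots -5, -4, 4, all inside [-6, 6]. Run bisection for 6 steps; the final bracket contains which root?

4

p(0) = -80 < 0, so the root lies in [0, 6]
p(3) = -56 < 0, so the root lies in [3, 6]
p(4.5) = 40.375 > 0, so the root lies in [3, 4.5]
p(3.75) = -16.9531 < 0, so the root lies in [3.75, 4.5]
p(4.125) = 9.2676 > 0, so the root lies in [3.75, 4.125]
p(3.9375) = -4.4338 < 0, so the root lies in [3.9375, 4.125]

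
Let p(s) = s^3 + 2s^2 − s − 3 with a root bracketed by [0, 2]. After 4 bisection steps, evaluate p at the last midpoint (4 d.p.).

-0.1699

s = 1 gives p = -1, negative; keep [1, 2]
s = 1.5 gives p = 3.375, positive; keep [1, 1.5]
s = 1.25 gives p = 0.828125, positive; keep [1, 1.25]
s = 1.125 gives p = -0.1699, negative; keep [1.125, 1.25]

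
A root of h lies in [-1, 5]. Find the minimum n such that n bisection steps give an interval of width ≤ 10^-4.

Width after n steps is 6/2^n. Need 2^n ≥ 6/10^-4 = 60000.
2^15 = 32768 < 60000 ≤ 2^16 = 65536, so n = 16.

16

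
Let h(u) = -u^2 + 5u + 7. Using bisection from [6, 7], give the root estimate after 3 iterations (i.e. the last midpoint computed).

u = 6.5 gives h = -2.75, negative; keep [6, 6.5]
u = 6.25 gives h = -0.8125, negative; keep [6, 6.25]
u = 6.125 gives h = 0.109375, positive; keep [6.125, 6.25]

6.125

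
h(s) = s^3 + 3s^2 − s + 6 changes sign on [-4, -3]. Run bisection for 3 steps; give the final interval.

[-3.75, -3.625]

midpoint -3.5: h = 3.375 > 0 → [-4, -3.5]
midpoint -3.75: h = -0.796875 < 0 → [-3.75, -3.5]
midpoint -3.625: h = 1.412109 > 0 → [-3.75, -3.625]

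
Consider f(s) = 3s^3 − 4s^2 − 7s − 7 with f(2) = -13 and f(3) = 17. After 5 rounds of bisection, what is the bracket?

midpoint 2.5: f = -2.625 < 0 → [2.5, 3]
midpoint 2.75: f = 5.890625 > 0 → [2.5, 2.75]
midpoint 2.625: f = 1.326172 > 0 → [2.5, 2.625]
midpoint 2.5625: f = -0.7239 < 0 → [2.5625, 2.625]
midpoint 2.59375: f = 0.2823 > 0 → [2.5625, 2.59375]

[2.5625, 2.59375]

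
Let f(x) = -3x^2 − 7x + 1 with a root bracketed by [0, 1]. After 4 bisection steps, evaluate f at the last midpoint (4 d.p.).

f(0.5) = -3.25 < 0, so the root lies in [0, 0.5]
f(0.25) = -0.9375 < 0, so the root lies in [0, 0.25]
f(0.125) = 0.078125 > 0, so the root lies in [0.125, 0.25]
f(0.1875) = -0.418 < 0, so the root lies in [0.125, 0.1875]

-0.4180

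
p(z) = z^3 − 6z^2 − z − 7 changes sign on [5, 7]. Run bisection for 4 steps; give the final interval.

[6.25, 6.375]

z = 6 gives p = -13, negative; keep [6, 7]
z = 6.5 gives p = 7.625, positive; keep [6, 6.5]
z = 6.25 gives p = -3.484375, negative; keep [6.25, 6.5]
z = 6.375 gives p = 1.8652, positive; keep [6.25, 6.375]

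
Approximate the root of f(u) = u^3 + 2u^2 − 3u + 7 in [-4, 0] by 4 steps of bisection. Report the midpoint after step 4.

f(-2) = 13 > 0, so the root lies in [-4, -2]
f(-3) = 7 > 0, so the root lies in [-4, -3]
f(-3.5) = -0.875 < 0, so the root lies in [-3.5, -3]
f(-3.25) = 3.5469 > 0, so the root lies in [-3.5, -3.25]

-3.25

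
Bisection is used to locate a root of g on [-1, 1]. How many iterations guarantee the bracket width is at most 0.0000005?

22

Width after n steps is 2/2^n. Need 2^n ≥ 2/0.0000005 = 4000000.
2^21 = 2097152 < 4000000 ≤ 2^22 = 4194304, so n = 22.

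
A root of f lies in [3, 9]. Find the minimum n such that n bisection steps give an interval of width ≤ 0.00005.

17

Width after n steps is 6/2^n. Need 2^n ≥ 6/0.00005 = 120000.
2^16 = 65536 < 120000 ≤ 2^17 = 131072, so n = 17.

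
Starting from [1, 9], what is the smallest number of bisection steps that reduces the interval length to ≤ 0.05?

Width after n steps is 8/2^n. Need 2^n ≥ 8/0.05 = 160.
2^7 = 128 < 160 ≤ 2^8 = 256, so n = 8.

8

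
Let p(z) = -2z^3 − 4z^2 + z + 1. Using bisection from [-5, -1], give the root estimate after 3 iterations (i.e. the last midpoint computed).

z = -3 gives p = 16, positive; keep [-3, -1]
z = -2 gives p = -1, negative; keep [-3, -2]
z = -2.5 gives p = 4.75, positive; keep [-2.5, -2]

-2.5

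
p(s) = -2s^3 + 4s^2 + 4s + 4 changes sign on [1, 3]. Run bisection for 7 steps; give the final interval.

[2.90625, 2.921875]

s = 2 gives p = 12, positive; keep [2, 3]
s = 2.5 gives p = 7.75, positive; keep [2.5, 3]
s = 2.75 gives p = 3.65625, positive; keep [2.75, 3]
s = 2.875 gives p = 1.0352, positive; keep [2.875, 3]
s = 2.9375 gives p = -0.4292, negative; keep [2.875, 2.9375]
s = 2.90625 gives p = 0.3161, positive; keep [2.90625, 2.9375]
s = 2.921875 gives p = -0.0532, negative; keep [2.90625, 2.921875]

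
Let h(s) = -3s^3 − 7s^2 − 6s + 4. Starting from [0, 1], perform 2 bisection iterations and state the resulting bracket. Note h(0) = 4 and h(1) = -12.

h(0.5) = -1.125 < 0, so the root lies in [0, 0.5]
h(0.25) = 2.015625 > 0, so the root lies in [0.25, 0.5]

[0.25, 0.5]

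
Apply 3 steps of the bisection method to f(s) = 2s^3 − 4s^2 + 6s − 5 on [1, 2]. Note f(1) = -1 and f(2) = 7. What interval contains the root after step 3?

s = 1.5 gives f = 1.75, positive; keep [1, 1.5]
s = 1.25 gives f = 0.15625, positive; keep [1, 1.25]
s = 1.125 gives f = -0.464844, negative; keep [1.125, 1.25]

[1.125, 1.25]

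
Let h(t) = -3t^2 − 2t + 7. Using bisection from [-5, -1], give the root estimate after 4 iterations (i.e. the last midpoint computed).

t = -3 gives h = -14, negative; keep [-3, -1]
t = -2 gives h = -1, negative; keep [-2, -1]
t = -1.5 gives h = 3.25, positive; keep [-2, -1.5]
t = -1.75 gives h = 1.3125, positive; keep [-2, -1.75]

-1.75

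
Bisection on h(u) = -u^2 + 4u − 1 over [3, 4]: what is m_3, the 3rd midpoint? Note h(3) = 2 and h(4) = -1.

3.625

h(3.5) = 0.75 > 0, so the root lies in [3.5, 4]
h(3.75) = -0.0625 < 0, so the root lies in [3.5, 3.75]
h(3.625) = 0.359375 > 0, so the root lies in [3.625, 3.75]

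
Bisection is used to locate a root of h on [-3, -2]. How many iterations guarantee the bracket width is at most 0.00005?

15

Width after n steps is 1/2^n. Need 2^n ≥ 1/0.00005 = 20000.
2^14 = 16384 < 20000 ≤ 2^15 = 32768, so n = 15.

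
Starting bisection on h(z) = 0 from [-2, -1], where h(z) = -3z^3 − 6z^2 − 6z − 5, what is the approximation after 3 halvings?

h(-1.5) = 0.625 > 0, so the root lies in [-1.5, -1]
h(-1.25) = -1.015625 < 0, so the root lies in [-1.5, -1.25]
h(-1.375) = -0.294922 < 0, so the root lies in [-1.5, -1.375]

-1.375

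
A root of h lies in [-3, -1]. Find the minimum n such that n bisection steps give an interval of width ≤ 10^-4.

Width after n steps is 2/2^n. Need 2^n ≥ 2/10^-4 = 20000.
2^14 = 16384 < 20000 ≤ 2^15 = 32768, so n = 15.

15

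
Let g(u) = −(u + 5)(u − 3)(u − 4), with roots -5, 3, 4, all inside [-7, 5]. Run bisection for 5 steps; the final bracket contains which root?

midpoint -1: g = -80 < 0 → [-7, -1]
midpoint -4: g = -56 < 0 → [-7, -4]
midpoint -5.5: g = 40.375 > 0 → [-5.5, -4]
midpoint -4.75: g = -16.9531 < 0 → [-5.5, -4.75]
midpoint -5.125: g = 9.2676 > 0 → [-5.125, -4.75]

-5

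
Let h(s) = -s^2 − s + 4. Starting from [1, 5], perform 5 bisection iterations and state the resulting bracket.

m = 3, h(m) = -8 (−); new bracket [1, 3]
m = 2, h(m) = -2 (−); new bracket [1, 2]
m = 1.5, h(m) = 0.25 (+); new bracket [1.5, 2]
m = 1.75, h(m) = -0.8125 (−); new bracket [1.5, 1.75]
m = 1.625, h(m) = -0.2656 (−); new bracket [1.5, 1.625]

[1.5, 1.625]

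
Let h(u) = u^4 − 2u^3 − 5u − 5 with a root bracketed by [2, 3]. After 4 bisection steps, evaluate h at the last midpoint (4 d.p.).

-0.9866

midpoint 2.5: h = -9.6875 < 0 → [2.5, 3]
midpoint 2.75: h = -3.152344 < 0 → [2.75, 3]
midpoint 2.875: h = 1.418213 > 0 → [2.75, 2.875]
midpoint 2.8125: h = -0.9866 < 0 → [2.8125, 2.875]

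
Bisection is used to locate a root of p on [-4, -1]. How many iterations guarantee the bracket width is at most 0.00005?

16

Width after n steps is 3/2^n. Need 2^n ≥ 3/0.00005 = 60000.
2^15 = 32768 < 60000 ≤ 2^16 = 65536, so n = 16.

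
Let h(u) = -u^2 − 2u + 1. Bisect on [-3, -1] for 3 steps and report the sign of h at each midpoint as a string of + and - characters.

+-+

h(-2) = 1 > 0, so the root lies in [-3, -2]
h(-2.5) = -0.25 < 0, so the root lies in [-2.5, -2]
h(-2.25) = 0.4375 > 0, so the root lies in [-2.5, -2.25]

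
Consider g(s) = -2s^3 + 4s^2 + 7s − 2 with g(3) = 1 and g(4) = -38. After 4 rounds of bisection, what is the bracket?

g(3.5) = -14.25 < 0, so the root lies in [3, 3.5]
g(3.25) = -5.65625 < 0, so the root lies in [3, 3.25]
g(3.125) = -2.097656 < 0, so the root lies in [3, 3.125]
g(3.0625) = -0.4927 < 0, so the root lies in [3, 3.0625]

[3, 3.0625]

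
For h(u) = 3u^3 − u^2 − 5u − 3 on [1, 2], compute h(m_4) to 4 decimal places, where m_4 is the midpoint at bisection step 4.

0.1311

midpoint 1.5: h = -2.625 < 0 → [1.5, 2]
midpoint 1.75: h = 1.265625 > 0 → [1.5, 1.75]
midpoint 1.625: h = -0.892578 < 0 → [1.625, 1.75]
midpoint 1.6875: h = 0.1311 > 0 → [1.625, 1.6875]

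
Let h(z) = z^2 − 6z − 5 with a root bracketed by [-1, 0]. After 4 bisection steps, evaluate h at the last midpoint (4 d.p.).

m = -0.5, h(m) = -1.75 (−); new bracket [-1, -0.5]
m = -0.75, h(m) = 0.0625 (+); new bracket [-0.75, -0.5]
m = -0.625, h(m) = -0.859375 (−); new bracket [-0.75, -0.625]
m = -0.6875, h(m) = -0.4023 (−); new bracket [-0.75, -0.6875]

-0.4023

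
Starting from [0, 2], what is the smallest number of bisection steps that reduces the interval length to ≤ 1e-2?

Width after n steps is 2/2^n. Need 2^n ≥ 2/1e-2 = 200.
2^7 = 128 < 200 ≤ 2^8 = 256, so n = 8.

8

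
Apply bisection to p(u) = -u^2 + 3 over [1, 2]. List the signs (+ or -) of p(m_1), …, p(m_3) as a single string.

u = 1.5 gives p = 0.75, positive; keep [1.5, 2]
u = 1.75 gives p = -0.0625, negative; keep [1.5, 1.75]
u = 1.625 gives p = 0.359375, positive; keep [1.625, 1.75]

+-+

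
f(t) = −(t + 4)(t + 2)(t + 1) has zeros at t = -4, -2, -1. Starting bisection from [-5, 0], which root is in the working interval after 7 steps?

-4

t = -2.5 gives f = -1.125, negative; keep [-5, -2.5]
t = -3.75 gives f = -1.203125, negative; keep [-5, -3.75]
t = -4.375 gives f = 3.005859, positive; keep [-4.375, -3.75]
t = -4.0625 gives f = 0.3948, positive; keep [-4.0625, -3.75]
t = -3.90625 gives f = -0.5194, negative; keep [-4.0625, -3.90625]
t = -3.984375 gives f = -0.0925, negative; keep [-4.0625, -3.984375]
t = -4.0234375 gives f = 0.1434, positive; keep [-4.0234375, -3.984375]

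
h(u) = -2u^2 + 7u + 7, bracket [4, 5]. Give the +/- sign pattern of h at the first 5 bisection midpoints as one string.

u = 4.5 gives h = -2, negative; keep [4, 4.5]
u = 4.25 gives h = 0.625, positive; keep [4.25, 4.5]
u = 4.375 gives h = -0.65625, negative; keep [4.25, 4.375]
u = 4.3125 gives h = -0.0078, negative; keep [4.25, 4.3125]
u = 4.28125 gives h = 0.3105, positive; keep [4.28125, 4.3125]

-+--+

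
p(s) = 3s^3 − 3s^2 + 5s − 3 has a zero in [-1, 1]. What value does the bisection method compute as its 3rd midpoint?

p(0) = -3 < 0, so the root lies in [0, 1]
p(0.5) = -0.875 < 0, so the root lies in [0.5, 1]
p(0.75) = 0.328125 > 0, so the root lies in [0.5, 0.75]

0.75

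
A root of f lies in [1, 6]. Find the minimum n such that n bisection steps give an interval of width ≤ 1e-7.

Width after n steps is 5/2^n. Need 2^n ≥ 5/1e-7 = 50000000.
2^25 = 33554432 < 50000000 ≤ 2^26 = 67108864, so n = 26.

26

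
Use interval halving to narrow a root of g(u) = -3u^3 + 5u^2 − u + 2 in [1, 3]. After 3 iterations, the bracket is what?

[1.5, 1.75]

g(2) = -4 < 0, so the root lies in [1, 2]
g(1.5) = 1.625 > 0, so the root lies in [1.5, 2]
g(1.75) = -0.515625 < 0, so the root lies in [1.5, 1.75]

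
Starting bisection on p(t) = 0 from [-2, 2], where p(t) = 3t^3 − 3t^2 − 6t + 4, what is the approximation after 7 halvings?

-1.28125

p(0) = 4 > 0, so the root lies in [-2, 0]
p(-1) = 4 > 0, so the root lies in [-2, -1]
p(-1.5) = -3.875 < 0, so the root lies in [-1.5, -1]
p(-1.25) = 0.9531 > 0, so the root lies in [-1.5, -1.25]
p(-1.375) = -1.2207 < 0, so the root lies in [-1.375, -1.25]
p(-1.3125) = -0.0759 < 0, so the root lies in [-1.3125, -1.25]
p(-1.28125) = 0.4528 > 0, so the root lies in [-1.3125, -1.28125]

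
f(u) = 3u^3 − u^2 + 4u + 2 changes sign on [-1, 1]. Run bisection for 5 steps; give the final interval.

[-0.4375, -0.375]

u = 0 gives f = 2, positive; keep [-1, 0]
u = -0.5 gives f = -0.625, negative; keep [-0.5, 0]
u = -0.25 gives f = 0.890625, positive; keep [-0.5, -0.25]
u = -0.375 gives f = 0.2012, positive; keep [-0.5, -0.375]
u = -0.4375 gives f = -0.1926, negative; keep [-0.4375, -0.375]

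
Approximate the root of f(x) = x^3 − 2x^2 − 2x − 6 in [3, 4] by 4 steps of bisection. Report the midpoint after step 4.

3.1875

x = 3.5 gives f = 5.375, positive; keep [3, 3.5]
x = 3.25 gives f = 0.703125, positive; keep [3, 3.25]
x = 3.125 gives f = -1.263672, negative; keep [3.125, 3.25]
x = 3.1875 gives f = -0.3098, negative; keep [3.1875, 3.25]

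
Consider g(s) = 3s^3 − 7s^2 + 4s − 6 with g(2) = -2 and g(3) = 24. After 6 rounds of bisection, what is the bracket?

midpoint 2.5: g = 7.125 > 0 → [2, 2.5]
midpoint 2.25: g = 1.734375 > 0 → [2, 2.25]
midpoint 2.125: g = -0.322266 < 0 → [2.125, 2.25]
midpoint 2.1875: g = 0.6565 > 0 → [2.125, 2.1875]
midpoint 2.15625: g = 0.155 > 0 → [2.125, 2.15625]
midpoint 2.140625: g = -0.0866 < 0 → [2.140625, 2.15625]

[2.140625, 2.15625]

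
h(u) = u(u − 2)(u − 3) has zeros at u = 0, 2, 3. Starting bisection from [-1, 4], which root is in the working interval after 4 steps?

0

h(1.5) = 1.125 > 0, so the root lies in [-1, 1.5]
h(0.25) = 1.203125 > 0, so the root lies in [-1, 0.25]
h(-0.375) = -3.005859 < 0, so the root lies in [-0.375, 0.25]
h(-0.0625) = -0.3948 < 0, so the root lies in [-0.0625, 0.25]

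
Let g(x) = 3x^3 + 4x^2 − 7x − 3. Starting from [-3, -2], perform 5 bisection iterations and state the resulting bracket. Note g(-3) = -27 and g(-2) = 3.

[-2.21875, -2.1875]

g(-2.5) = -7.375 < 0, so the root lies in [-2.5, -2]
g(-2.25) = -1.171875 < 0, so the root lies in [-2.25, -2]
g(-2.125) = 1.150391 > 0, so the root lies in [-2.25, -2.125]
g(-2.1875) = 0.0505 > 0, so the root lies in [-2.25, -2.1875]
g(-2.21875) = -0.5451 < 0, so the root lies in [-2.21875, -2.1875]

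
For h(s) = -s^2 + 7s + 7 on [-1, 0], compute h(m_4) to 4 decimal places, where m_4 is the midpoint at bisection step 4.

s = -0.5 gives h = 3.25, positive; keep [-1, -0.5]
s = -0.75 gives h = 1.1875, positive; keep [-1, -0.75]
s = -0.875 gives h = 0.109375, positive; keep [-1, -0.875]
s = -0.9375 gives h = -0.4414, negative; keep [-0.9375, -0.875]

-0.4414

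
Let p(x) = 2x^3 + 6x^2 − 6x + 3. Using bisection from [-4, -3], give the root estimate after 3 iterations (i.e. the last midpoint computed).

p(-3.5) = 11.75 > 0, so the root lies in [-4, -3.5]
p(-3.75) = 4.40625 > 0, so the root lies in [-4, -3.75]
p(-3.875) = -0.027344 < 0, so the root lies in [-3.875, -3.75]

-3.875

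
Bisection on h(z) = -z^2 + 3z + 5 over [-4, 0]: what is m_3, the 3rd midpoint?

-1.5

h(-2) = -5 < 0, so the root lies in [-2, 0]
h(-1) = 1 > 0, so the root lies in [-2, -1]
h(-1.5) = -1.75 < 0, so the root lies in [-1.5, -1]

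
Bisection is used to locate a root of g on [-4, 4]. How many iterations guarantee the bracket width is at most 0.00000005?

28

Width after n steps is 8/2^n. Need 2^n ≥ 8/0.00000005 = 160000000.
2^27 = 134217728 < 160000000 ≤ 2^28 = 268435456, so n = 28.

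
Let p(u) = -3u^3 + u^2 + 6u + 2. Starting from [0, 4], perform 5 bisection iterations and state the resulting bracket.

u = 2 gives p = -6, negative; keep [0, 2]
u = 1 gives p = 6, positive; keep [1, 2]
u = 1.5 gives p = 3.125, positive; keep [1.5, 2]
u = 1.75 gives p = -0.5156, negative; keep [1.5, 1.75]
u = 1.625 gives p = 1.5176, positive; keep [1.625, 1.75]

[1.625, 1.75]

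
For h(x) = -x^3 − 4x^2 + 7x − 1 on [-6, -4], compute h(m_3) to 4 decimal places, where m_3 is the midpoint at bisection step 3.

-3.2969

h(-5) = -11 < 0, so the root lies in [-6, -5]
h(-5.5) = 5.875 > 0, so the root lies in [-5.5, -5]
h(-5.25) = -3.296875 < 0, so the root lies in [-5.5, -5.25]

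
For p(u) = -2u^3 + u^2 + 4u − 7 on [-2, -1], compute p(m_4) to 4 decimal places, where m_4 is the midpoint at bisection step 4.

midpoint -1.5: p = -4 < 0 → [-2, -1.5]
midpoint -1.75: p = -0.21875 < 0 → [-2, -1.75]
midpoint -1.875: p = 2.199219 > 0 → [-1.875, -1.75]
midpoint -1.8125: p = 0.9438 > 0 → [-1.8125, -1.75]

0.9438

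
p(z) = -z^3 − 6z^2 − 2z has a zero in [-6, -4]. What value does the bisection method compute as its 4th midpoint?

p(-5) = -15 < 0, so the root lies in [-6, -5]
p(-5.5) = -4.125 < 0, so the root lies in [-6, -5.5]
p(-5.75) = 3.234375 > 0, so the root lies in [-5.75, -5.5]
p(-5.625) = -0.6152 < 0, so the root lies in [-5.75, -5.625]

-5.625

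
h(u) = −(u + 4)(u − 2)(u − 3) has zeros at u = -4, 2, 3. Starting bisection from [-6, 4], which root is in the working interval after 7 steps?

-4

midpoint -1: h = -36 < 0 → [-6, -1]
midpoint -3.5: h = -17.875 < 0 → [-6, -3.5]
midpoint -4.75: h = 39.234375 > 0 → [-4.75, -3.5]
midpoint -4.125: h = 5.4551 > 0 → [-4.125, -3.5]
midpoint -3.8125: h = -7.4246 < 0 → [-4.125, -3.8125]
midpoint -3.96875: h = -1.2998 < 0 → [-4.125, -3.96875]
midpoint -4.046875: h = 1.9974 > 0 → [-4.046875, -3.96875]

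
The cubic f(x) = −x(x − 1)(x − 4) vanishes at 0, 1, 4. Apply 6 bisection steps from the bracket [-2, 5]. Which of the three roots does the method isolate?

4

f(1.5) = 1.875 > 0, so the root lies in [1.5, 5]
f(3.25) = 5.484375 > 0, so the root lies in [3.25, 5]
f(4.125) = -1.611328 < 0, so the root lies in [3.25, 4.125]
f(3.6875) = 3.0969 > 0, so the root lies in [3.6875, 4.125]
f(3.90625) = 1.0643 > 0, so the root lies in [3.90625, 4.125]
f(4.015625) = -0.1892 < 0, so the root lies in [3.90625, 4.015625]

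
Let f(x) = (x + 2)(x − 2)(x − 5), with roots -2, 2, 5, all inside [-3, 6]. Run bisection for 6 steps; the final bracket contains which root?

x = 1.5 gives f = 6.125, positive; keep [-3, 1.5]
x = -0.75 gives f = 19.765625, positive; keep [-3, -0.75]
x = -1.875 gives f = 3.330078, positive; keep [-3, -1.875]
x = -2.4375 gives f = -14.4392, negative; keep [-2.4375, -1.875]
x = -2.15625 gives f = -4.6474, negative; keep [-2.15625, -1.875]
x = -2.015625 gives f = -0.4402, negative; keep [-2.015625, -1.875]

-2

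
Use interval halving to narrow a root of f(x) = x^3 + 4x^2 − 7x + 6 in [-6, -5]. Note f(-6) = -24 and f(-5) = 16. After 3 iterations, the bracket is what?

m = -5.5, f(m) = -0.875 (−); new bracket [-5.5, -5]
m = -5.25, f(m) = 8.296875 (+); new bracket [-5.5, -5.25]
m = -5.375, f(m) = 3.900391 (+); new bracket [-5.5, -5.375]

[-5.5, -5.375]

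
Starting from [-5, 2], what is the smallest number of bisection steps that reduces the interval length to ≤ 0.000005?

Width after n steps is 7/2^n. Need 2^n ≥ 7/0.000005 = 1400000.
2^20 = 1048576 < 1400000 ≤ 2^21 = 2097152, so n = 21.

21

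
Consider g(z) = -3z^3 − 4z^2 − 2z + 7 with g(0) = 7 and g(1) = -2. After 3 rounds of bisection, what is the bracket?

[0.875, 1]

midpoint 0.5: g = 4.625 > 0 → [0.5, 1]
midpoint 0.75: g = 1.984375 > 0 → [0.75, 1]
midpoint 0.875: g = 0.177734 > 0 → [0.875, 1]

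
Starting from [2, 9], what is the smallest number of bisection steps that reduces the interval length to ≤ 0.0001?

17

Width after n steps is 7/2^n. Need 2^n ≥ 7/0.0001 = 70000.
2^16 = 65536 < 70000 ≤ 2^17 = 131072, so n = 17.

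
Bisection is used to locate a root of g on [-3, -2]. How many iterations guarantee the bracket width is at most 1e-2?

Width after n steps is 1/2^n. Need 2^n ≥ 1/1e-2 = 100.
2^6 = 64 < 100 ≤ 2^7 = 128, so n = 7.

7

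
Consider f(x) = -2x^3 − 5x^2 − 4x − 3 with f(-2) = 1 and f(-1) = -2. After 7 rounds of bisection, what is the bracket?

x = -1.5 gives f = -1.5, negative; keep [-2, -1.5]
x = -1.75 gives f = -0.59375, negative; keep [-2, -1.75]
x = -1.875 gives f = 0.105469, positive; keep [-1.875, -1.75]
x = -1.8125 gives f = -0.2671, negative; keep [-1.875, -1.8125]
x = -1.84375 gives f = -0.0867, negative; keep [-1.875, -1.84375]
x = -1.859375 gives f = 0.0079, positive; keep [-1.859375, -1.84375]
x = -1.8515625 gives f = -0.0398, negative; keep [-1.859375, -1.8515625]

[-1.859375, -1.8515625]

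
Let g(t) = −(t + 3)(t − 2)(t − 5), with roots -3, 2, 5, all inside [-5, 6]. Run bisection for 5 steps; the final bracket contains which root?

-3

m = 0.5, g(m) = -23.625 (−); new bracket [-5, 0.5]
m = -2.25, g(m) = -23.109375 (−); new bracket [-5, -2.25]
m = -3.625, g(m) = 30.322266 (+); new bracket [-3.625, -2.25]
m = -2.9375, g(m) = -2.4495 (−); new bracket [-3.625, -2.9375]
m = -3.28125, g(m) = 12.3006 (+); new bracket [-3.28125, -2.9375]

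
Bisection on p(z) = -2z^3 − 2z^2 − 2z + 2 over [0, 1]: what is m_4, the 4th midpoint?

0.5625

midpoint 0.5: p = 0.25 > 0 → [0.5, 1]
midpoint 0.75: p = -1.46875 < 0 → [0.5, 0.75]
midpoint 0.625: p = -0.519531 < 0 → [0.5, 0.625]
midpoint 0.5625: p = -0.1138 < 0 → [0.5, 0.5625]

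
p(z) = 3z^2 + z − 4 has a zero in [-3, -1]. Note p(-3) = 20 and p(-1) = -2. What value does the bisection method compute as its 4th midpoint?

-1.375

m = -2, p(m) = 6 (+); new bracket [-2, -1]
m = -1.5, p(m) = 1.25 (+); new bracket [-1.5, -1]
m = -1.25, p(m) = -0.5625 (−); new bracket [-1.5, -1.25]
m = -1.375, p(m) = 0.2969 (+); new bracket [-1.375, -1.25]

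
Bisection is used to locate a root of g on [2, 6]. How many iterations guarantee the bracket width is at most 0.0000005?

23

Width after n steps is 4/2^n. Need 2^n ≥ 4/0.0000005 = 8000000.
2^22 = 4194304 < 8000000 ≤ 2^23 = 8388608, so n = 23.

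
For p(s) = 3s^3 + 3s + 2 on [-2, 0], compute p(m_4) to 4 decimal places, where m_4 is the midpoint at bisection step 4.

midpoint -1: p = -4 < 0 → [-1, 0]
midpoint -0.5: p = 0.125 > 0 → [-1, -0.5]
midpoint -0.75: p = -1.515625 < 0 → [-0.75, -0.5]
midpoint -0.625: p = -0.6074 < 0 → [-0.625, -0.5]

-0.6074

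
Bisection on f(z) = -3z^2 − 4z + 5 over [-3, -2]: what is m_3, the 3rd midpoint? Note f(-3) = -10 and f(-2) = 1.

midpoint -2.5: f = -3.75 < 0 → [-2.5, -2]
midpoint -2.25: f = -1.1875 < 0 → [-2.25, -2]
midpoint -2.125: f = -0.046875 < 0 → [-2.125, -2]

-2.125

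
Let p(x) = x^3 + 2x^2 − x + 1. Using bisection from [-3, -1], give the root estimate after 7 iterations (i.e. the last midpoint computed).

-2.546875

m = -2, p(m) = 3 (+); new bracket [-3, -2]
m = -2.5, p(m) = 0.375 (+); new bracket [-3, -2.5]
m = -2.75, p(m) = -1.921875 (−); new bracket [-2.75, -2.5]
m = -2.625, p(m) = -0.6816 (−); new bracket [-2.625, -2.5]
m = -2.5625, p(m) = -0.1311 (−); new bracket [-2.5625, -2.5]
m = -2.53125, p(m) = 0.1274 (+); new bracket [-2.5625, -2.53125]
m = -2.546875, p(m) = -0.0005 (−); new bracket [-2.546875, -2.53125]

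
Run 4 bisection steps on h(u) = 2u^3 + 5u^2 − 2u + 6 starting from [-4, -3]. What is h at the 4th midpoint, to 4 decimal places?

h(-3.5) = -11.5 < 0, so the root lies in [-3.5, -3]
h(-3.25) = -3.34375 < 0, so the root lies in [-3.25, -3]
h(-3.125) = 0.042969 > 0, so the root lies in [-3.25, -3.125]
h(-3.1875) = -1.5952 < 0, so the root lies in [-3.1875, -3.125]

-1.5952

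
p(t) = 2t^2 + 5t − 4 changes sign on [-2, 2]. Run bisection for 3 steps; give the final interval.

midpoint 0: p = -4 < 0 → [0, 2]
midpoint 1: p = 3 > 0 → [0, 1]
midpoint 0.5: p = -1 < 0 → [0.5, 1]

[0.5, 1]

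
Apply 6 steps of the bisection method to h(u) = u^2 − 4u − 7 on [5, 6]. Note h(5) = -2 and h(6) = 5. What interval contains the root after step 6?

m = 5.5, h(m) = 1.25 (+); new bracket [5, 5.5]
m = 5.25, h(m) = -0.4375 (−); new bracket [5.25, 5.5]
m = 5.375, h(m) = 0.390625 (+); new bracket [5.25, 5.375]
m = 5.3125, h(m) = -0.0273 (−); new bracket [5.3125, 5.375]
m = 5.34375, h(m) = 0.1807 (+); new bracket [5.3125, 5.34375]
m = 5.328125, h(m) = 0.0764 (+); new bracket [5.3125, 5.328125]

[5.3125, 5.328125]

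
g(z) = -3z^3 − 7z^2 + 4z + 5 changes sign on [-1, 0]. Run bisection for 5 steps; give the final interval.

[-0.6875, -0.65625]

g(-0.5) = 1.625 > 0, so the root lies in [-1, -0.5]
g(-0.75) = -0.671875 < 0, so the root lies in [-0.75, -0.5]
g(-0.625) = 0.498047 > 0, so the root lies in [-0.75, -0.625]
g(-0.6875) = -0.0837 < 0, so the root lies in [-0.6875, -0.625]
g(-0.65625) = 0.2082 > 0, so the root lies in [-0.6875, -0.65625]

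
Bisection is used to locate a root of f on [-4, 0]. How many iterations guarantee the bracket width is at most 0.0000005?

Width after n steps is 4/2^n. Need 2^n ≥ 4/0.0000005 = 8000000.
2^22 = 4194304 < 8000000 ≤ 2^23 = 8388608, so n = 23.

23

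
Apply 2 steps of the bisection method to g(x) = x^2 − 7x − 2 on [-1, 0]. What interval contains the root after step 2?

[-0.5, -0.25]

g(-0.5) = 1.75 > 0, so the root lies in [-0.5, 0]
g(-0.25) = -0.1875 < 0, so the root lies in [-0.5, -0.25]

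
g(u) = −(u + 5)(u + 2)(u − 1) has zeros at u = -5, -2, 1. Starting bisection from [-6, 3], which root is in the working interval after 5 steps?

midpoint -1.5: g = 4.375 > 0 → [-1.5, 3]
midpoint 0.75: g = 3.953125 > 0 → [0.75, 3]
midpoint 1.875: g = -23.310547 < 0 → [0.75, 1.875]
midpoint 1.3125: g = -6.5344 < 0 → [0.75, 1.3125]
midpoint 1.03125: g = -0.5713 < 0 → [0.75, 1.03125]

1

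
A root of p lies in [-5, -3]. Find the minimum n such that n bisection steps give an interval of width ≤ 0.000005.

19

Width after n steps is 2/2^n. Need 2^n ≥ 2/0.000005 = 400000.
2^18 = 262144 < 400000 ≤ 2^19 = 524288, so n = 19.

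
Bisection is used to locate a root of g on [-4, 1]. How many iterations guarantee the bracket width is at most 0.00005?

Width after n steps is 5/2^n. Need 2^n ≥ 5/0.00005 = 100000.
2^16 = 65536 < 100000 ≤ 2^17 = 131072, so n = 17.

17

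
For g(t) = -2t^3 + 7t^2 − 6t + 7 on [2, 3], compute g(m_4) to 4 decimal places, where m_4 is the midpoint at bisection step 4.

-0.9175

midpoint 2.5: g = 4.5 > 0 → [2.5, 3]
midpoint 2.75: g = 1.84375 > 0 → [2.75, 3]
midpoint 2.875: g = 0.082031 > 0 → [2.875, 3]
midpoint 2.9375: g = -0.9175 < 0 → [2.875, 2.9375]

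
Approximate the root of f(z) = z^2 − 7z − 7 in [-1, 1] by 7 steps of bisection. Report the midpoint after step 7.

-0.890625

f(0) = -7 < 0, so the root lies in [-1, 0]
f(-0.5) = -3.25 < 0, so the root lies in [-1, -0.5]
f(-0.75) = -1.1875 < 0, so the root lies in [-1, -0.75]
f(-0.875) = -0.1094 < 0, so the root lies in [-1, -0.875]
f(-0.9375) = 0.4414 > 0, so the root lies in [-0.9375, -0.875]
f(-0.90625) = 0.165 > 0, so the root lies in [-0.90625, -0.875]
f(-0.890625) = 0.0276 > 0, so the root lies in [-0.890625, -0.875]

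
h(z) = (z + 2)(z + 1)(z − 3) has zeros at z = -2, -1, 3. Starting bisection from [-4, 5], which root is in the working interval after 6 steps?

3

midpoint 0.5: h = -9.375 < 0 → [0.5, 5]
midpoint 2.75: h = -4.453125 < 0 → [2.75, 5]
midpoint 3.875: h = 25.060547 > 0 → [2.75, 3.875]
midpoint 3.3125: h = 7.1594 > 0 → [2.75, 3.3125]
midpoint 3.03125: h = 0.6338 > 0 → [2.75, 3.03125]
midpoint 2.890625: h = -2.0811 < 0 → [2.890625, 3.03125]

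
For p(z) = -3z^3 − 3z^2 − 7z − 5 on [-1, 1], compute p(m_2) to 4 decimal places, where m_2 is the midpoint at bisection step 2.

z = 0 gives p = -5, negative; keep [-1, 0]
z = -0.5 gives p = -1.875, negative; keep [-1, -0.5]

-1.8750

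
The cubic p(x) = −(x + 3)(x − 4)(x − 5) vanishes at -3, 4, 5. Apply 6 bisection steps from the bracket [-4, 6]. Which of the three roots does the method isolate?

-3

m = 1, p(m) = -48 (−); new bracket [-4, 1]
m = -1.5, p(m) = -53.625 (−); new bracket [-4, -1.5]
m = -2.75, p(m) = -13.078125 (−); new bracket [-4, -2.75]
m = -3.375, p(m) = 23.1621 (+); new bracket [-3.375, -2.75]
m = -3.0625, p(m) = 3.5588 (+); new bracket [-3.0625, -2.75]
m = -2.90625, p(m) = -5.119 (−); new bracket [-3.0625, -2.90625]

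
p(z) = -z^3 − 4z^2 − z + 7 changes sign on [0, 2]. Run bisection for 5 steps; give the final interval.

z = 1 gives p = 1, positive; keep [1, 2]
z = 1.5 gives p = -6.875, negative; keep [1, 1.5]
z = 1.25 gives p = -2.453125, negative; keep [1, 1.25]
z = 1.125 gives p = -0.6113, negative; keep [1, 1.125]
z = 1.0625 gives p = 0.2224, positive; keep [1.0625, 1.125]

[1.0625, 1.125]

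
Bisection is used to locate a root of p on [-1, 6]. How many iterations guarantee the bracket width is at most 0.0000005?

24

Width after n steps is 7/2^n. Need 2^n ≥ 7/0.0000005 = 14000000.
2^23 = 8388608 < 14000000 ≤ 2^24 = 16777216, so n = 24.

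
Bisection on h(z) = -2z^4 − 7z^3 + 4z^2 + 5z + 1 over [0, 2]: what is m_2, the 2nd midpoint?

midpoint 1: h = 1 > 0 → [1, 2]
midpoint 1.5: h = -16.25 < 0 → [1, 1.5]

1.5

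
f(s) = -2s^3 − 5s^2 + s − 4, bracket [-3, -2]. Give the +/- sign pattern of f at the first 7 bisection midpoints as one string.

midpoint -2.5: f = -6.5 < 0 → [-3, -2.5]
midpoint -2.75: f = -2.96875 < 0 → [-3, -2.75]
midpoint -2.875: f = -0.675781 < 0 → [-3, -2.875]
midpoint -2.9375: f = 0.6128 > 0 → [-2.9375, -2.875]
midpoint -2.90625: f = -0.0436 < 0 → [-2.9375, -2.90625]
midpoint -2.921875: f = 0.2815 > 0 → [-2.921875, -2.90625]
midpoint -2.9140625: f = 0.1182 > 0 → [-2.9140625, -2.90625]

---+-++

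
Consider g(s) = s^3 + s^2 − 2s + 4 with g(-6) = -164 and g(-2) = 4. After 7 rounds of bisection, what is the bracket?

g(-4) = -36 < 0, so the root lies in [-4, -2]
g(-3) = -8 < 0, so the root lies in [-3, -2]
g(-2.5) = -0.375 < 0, so the root lies in [-2.5, -2]
g(-2.25) = 2.1719 > 0, so the root lies in [-2.5, -2.25]
g(-2.375) = 0.9941 > 0, so the root lies in [-2.5, -2.375]
g(-2.4375) = 0.3342 > 0, so the root lies in [-2.5, -2.4375]
g(-2.46875) = -0.0141 < 0, so the root lies in [-2.46875, -2.4375]

[-2.46875, -2.4375]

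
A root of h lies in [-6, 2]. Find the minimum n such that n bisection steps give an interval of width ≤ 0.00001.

Width after n steps is 8/2^n. Need 2^n ≥ 8/0.00001 = 800000.
2^19 = 524288 < 800000 ≤ 2^20 = 1048576, so n = 20.

20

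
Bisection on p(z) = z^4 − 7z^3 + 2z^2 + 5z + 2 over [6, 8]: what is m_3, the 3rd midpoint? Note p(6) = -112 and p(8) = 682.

6.75

z = 7 gives p = 135, positive; keep [6, 7]
z = 6.5 gives p = -18.3125, negative; keep [6.5, 7]
z = 6.75 gives p = 49.988281, positive; keep [6.5, 6.75]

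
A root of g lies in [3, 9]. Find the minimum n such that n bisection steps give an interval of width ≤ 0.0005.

14

Width after n steps is 6/2^n. Need 2^n ≥ 6/0.0005 = 12000.
2^13 = 8192 < 12000 ≤ 2^14 = 16384, so n = 14.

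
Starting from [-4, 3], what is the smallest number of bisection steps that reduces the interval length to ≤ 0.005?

11

Width after n steps is 7/2^n. Need 2^n ≥ 7/0.005 = 1400.
2^10 = 1024 < 1400 ≤ 2^11 = 2048, so n = 11.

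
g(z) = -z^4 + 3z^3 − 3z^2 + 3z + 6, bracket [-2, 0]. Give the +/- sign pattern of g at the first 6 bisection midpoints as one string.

midpoint -1: g = -4 < 0 → [-1, 0]
midpoint -0.5: g = 3.3125 > 0 → [-1, -0.5]
midpoint -0.75: g = 0.480469 > 0 → [-1, -0.75]
midpoint -0.875: g = -1.5178 < 0 → [-0.875, -0.75]
midpoint -0.8125: g = -0.4629 < 0 → [-0.8125, -0.75]
midpoint -0.78125: g = 0.0222 > 0 → [-0.8125, -0.78125]

-++--+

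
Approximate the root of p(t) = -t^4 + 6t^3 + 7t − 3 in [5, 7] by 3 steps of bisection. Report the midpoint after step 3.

m = 6, p(m) = 39 (+); new bracket [6, 7]
m = 6.5, p(m) = -94.8125 (−); new bracket [6, 6.5]
m = 6.25, p(m) = -20.285156 (−); new bracket [6, 6.25]

6.25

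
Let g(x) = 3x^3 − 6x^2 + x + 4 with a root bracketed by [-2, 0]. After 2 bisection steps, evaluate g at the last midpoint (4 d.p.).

g(-1) = -6 < 0, so the root lies in [-1, 0]
g(-0.5) = 1.625 > 0, so the root lies in [-1, -0.5]

1.6250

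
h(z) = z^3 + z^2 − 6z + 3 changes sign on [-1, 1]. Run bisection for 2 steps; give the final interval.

m = 0, h(m) = 3 (+); new bracket [0, 1]
m = 0.5, h(m) = 0.375 (+); new bracket [0.5, 1]

[0.5, 1]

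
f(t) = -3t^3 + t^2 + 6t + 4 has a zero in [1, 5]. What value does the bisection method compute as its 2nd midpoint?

midpoint 3: f = -50 < 0 → [1, 3]
midpoint 2: f = -4 < 0 → [1, 2]

2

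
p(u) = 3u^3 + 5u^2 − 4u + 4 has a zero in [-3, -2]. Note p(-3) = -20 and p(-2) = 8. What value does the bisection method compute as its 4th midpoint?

-2.4375

p(-2.5) = -1.625 < 0, so the root lies in [-2.5, -2]
p(-2.25) = 4.140625 > 0, so the root lies in [-2.5, -2.25]
p(-2.375) = 1.513672 > 0, so the root lies in [-2.5, -2.375]
p(-2.4375) = 0.0105 > 0, so the root lies in [-2.5, -2.4375]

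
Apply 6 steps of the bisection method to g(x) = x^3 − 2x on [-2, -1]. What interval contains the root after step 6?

m = -1.5, g(m) = -0.375 (−); new bracket [-1.5, -1]
m = -1.25, g(m) = 0.546875 (+); new bracket [-1.5, -1.25]
m = -1.375, g(m) = 0.150391 (+); new bracket [-1.5, -1.375]
m = -1.4375, g(m) = -0.0955 (−); new bracket [-1.4375, -1.375]
m = -1.40625, g(m) = 0.0316 (+); new bracket [-1.4375, -1.40625]
m = -1.421875, g(m) = -0.0309 (−); new bracket [-1.421875, -1.40625]

[-1.421875, -1.40625]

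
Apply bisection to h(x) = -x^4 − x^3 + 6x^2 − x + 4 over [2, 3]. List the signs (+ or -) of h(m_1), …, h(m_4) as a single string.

h(2.5) = -15.6875 < 0, so the root lies in [2, 2.5]
h(2.25) = -4.894531 < 0, so the root lies in [2, 2.25]
h(2.125) = -1.017822 < 0, so the root lies in [2, 2.125]
h(2.0625) = 0.5915 > 0, so the root lies in [2.0625, 2.125]

---+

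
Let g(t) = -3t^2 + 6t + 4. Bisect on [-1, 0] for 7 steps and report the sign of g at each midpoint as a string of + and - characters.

t = -0.5 gives g = 0.25, positive; keep [-1, -0.5]
t = -0.75 gives g = -2.1875, negative; keep [-0.75, -0.5]
t = -0.625 gives g = -0.921875, negative; keep [-0.625, -0.5]
t = -0.5625 gives g = -0.3242, negative; keep [-0.5625, -0.5]
t = -0.53125 gives g = -0.0342, negative; keep [-0.53125, -0.5]
t = -0.515625 gives g = 0.1086, positive; keep [-0.53125, -0.515625]
t = -0.5234375 gives g = 0.0374, positive; keep [-0.53125, -0.5234375]

+----++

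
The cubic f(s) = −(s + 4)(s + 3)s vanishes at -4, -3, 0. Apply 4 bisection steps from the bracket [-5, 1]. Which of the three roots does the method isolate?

f(-2) = 4 > 0, so the root lies in [-2, 1]
f(-0.5) = 4.375 > 0, so the root lies in [-0.5, 1]
f(0.25) = -3.453125 < 0, so the root lies in [-0.5, 0.25]
f(-0.125) = 1.3926 > 0, so the root lies in [-0.125, 0.25]

0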